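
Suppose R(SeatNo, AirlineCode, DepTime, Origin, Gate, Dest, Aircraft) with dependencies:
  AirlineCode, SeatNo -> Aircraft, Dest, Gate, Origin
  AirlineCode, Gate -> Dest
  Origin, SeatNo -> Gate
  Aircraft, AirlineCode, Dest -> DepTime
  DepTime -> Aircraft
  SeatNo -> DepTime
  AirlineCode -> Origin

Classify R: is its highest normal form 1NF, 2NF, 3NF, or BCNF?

1NF

Candidate key: {AirlineCode, SeatNo}. Prime attributes: {AirlineCode, SeatNo}.
AirlineCode, Gate -> Dest breaks BCNF: {AirlineCode, Gate}⁺ = {AirlineCode, Dest, Gate, Origin}, so {AirlineCode, Gate} is not a superkey.
AirlineCode, Gate -> Dest determines the non-prime attribute {Dest} from a non-superkey — 3NF is violated.
{AirlineCode} is a proper subset of the key {AirlineCode, SeatNo}, and {AirlineCode}⁺ contains the non-prime attribute {Origin} — a partial dependency, so 2NF is violated.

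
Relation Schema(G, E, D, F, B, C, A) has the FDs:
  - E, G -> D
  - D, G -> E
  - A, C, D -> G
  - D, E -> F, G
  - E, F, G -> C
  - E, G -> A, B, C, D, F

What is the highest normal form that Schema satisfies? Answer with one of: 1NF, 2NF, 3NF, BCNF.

Candidate keys: {A, C, D}, {D, E}, {D, G}, {E, G}. Prime attributes: {A, C, D, E, G}.
The left-hand side of every FD is a superkey, so BCNF is satisfied.

BCNF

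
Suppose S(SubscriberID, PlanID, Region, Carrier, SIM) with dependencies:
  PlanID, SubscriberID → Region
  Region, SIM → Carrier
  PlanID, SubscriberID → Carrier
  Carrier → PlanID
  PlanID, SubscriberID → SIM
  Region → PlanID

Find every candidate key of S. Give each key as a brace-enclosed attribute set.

Attributes never on any right-hand side: {SubscriberID} — every candidate key must contain it.
{Carrier, SubscriberID}⁺ = {Carrier, PlanID, Region, SIM, SubscriberID}, which is every attribute, so {Carrier, SubscriberID} is a candidate key.
{PlanID, SubscriberID}⁺ = {Carrier, PlanID, Region, SIM, SubscriberID}, which is every attribute, so {PlanID, SubscriberID} is a candidate key.
{Region, SubscriberID}⁺ = {Carrier, PlanID, Region, SIM, SubscriberID}, which is every attribute, so {Region, SubscriberID} is a candidate key.
Any other superkey properly contains one of these, so there are no further candidate keys.

{Carrier, SubscriberID}, {PlanID, SubscriberID}, {Region, SubscriberID}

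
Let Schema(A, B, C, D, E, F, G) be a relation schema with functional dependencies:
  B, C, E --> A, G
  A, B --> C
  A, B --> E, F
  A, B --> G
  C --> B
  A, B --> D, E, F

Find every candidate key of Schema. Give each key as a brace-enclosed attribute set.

{A, B}, {A, C}, {C, E}

{A, B}⁺ = {A, B, C, D, E, F, G}, which is every attribute, so {A, B} is a candidate key.
{A, C}⁺ = {A, B, C, D, E, F, G}, which is every attribute, so {A, C} is a candidate key.
{C, E}⁺ = {A, B, C, D, E, F, G}, which is every attribute, so {C, E} is a candidate key.
No proper subset of any of these is a key, and no other minimal superkey exists.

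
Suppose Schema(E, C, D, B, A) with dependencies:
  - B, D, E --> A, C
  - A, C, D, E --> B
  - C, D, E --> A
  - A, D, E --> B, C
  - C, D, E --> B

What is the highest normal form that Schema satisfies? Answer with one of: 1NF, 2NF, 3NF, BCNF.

Candidate keys: {A, D, E}, {B, D, E}, {C, D, E}. Prime attributes: {A, B, C, D, E}.
Every FD has a superkey on the left, so the relation is in BCNF.

BCNF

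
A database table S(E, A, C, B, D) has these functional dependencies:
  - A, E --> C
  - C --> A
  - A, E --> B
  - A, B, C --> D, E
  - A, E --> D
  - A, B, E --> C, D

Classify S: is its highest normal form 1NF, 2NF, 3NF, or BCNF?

3NF

Candidate keys: {A, E}, {B, C}, {C, E}. Prime attributes: {A, B, C, E}.
C --> A: {C}⁺ = {A, C}, which is not all of the attributes, so the left side is not a superkey — BCNF is violated.
Since {A} ⊆ prime attributes and every other non-superkey FD also has a prime right side, the schema is in 3NF.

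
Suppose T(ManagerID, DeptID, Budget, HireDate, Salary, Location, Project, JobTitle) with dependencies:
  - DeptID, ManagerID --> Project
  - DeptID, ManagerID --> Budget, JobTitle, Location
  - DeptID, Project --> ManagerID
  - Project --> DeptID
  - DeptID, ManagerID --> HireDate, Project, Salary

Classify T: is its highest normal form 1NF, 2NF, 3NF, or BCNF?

BCNF

Candidate keys: {DeptID, ManagerID}, {Project}. Prime attributes: {DeptID, ManagerID, Project}.
The left-hand side of every FD is a superkey, so BCNF is satisfied.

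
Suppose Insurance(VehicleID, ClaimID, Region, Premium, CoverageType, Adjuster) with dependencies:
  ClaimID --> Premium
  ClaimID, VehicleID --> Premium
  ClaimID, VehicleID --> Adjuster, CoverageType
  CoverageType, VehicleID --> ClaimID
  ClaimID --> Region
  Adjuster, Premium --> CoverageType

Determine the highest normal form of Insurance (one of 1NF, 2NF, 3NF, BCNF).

Candidate keys: {Adjuster, Premium, VehicleID}, {ClaimID, VehicleID}, {CoverageType, VehicleID}. Prime attributes: {Adjuster, ClaimID, CoverageType, Premium, VehicleID}.
For ClaimID --> Premium we have {ClaimID}⁺ = {ClaimID, Premium, Region}; {ClaimID} is not a superkey, so BCNF fails.
ClaimID --> Region determines the non-prime attribute {Region} from a non-superkey — 3NF is violated.
{ClaimID} is a proper subset of the key {ClaimID, VehicleID}, and {ClaimID}⁺ contains the non-prime attribute {Region} — a partial dependency, so 2NF is violated.

1NF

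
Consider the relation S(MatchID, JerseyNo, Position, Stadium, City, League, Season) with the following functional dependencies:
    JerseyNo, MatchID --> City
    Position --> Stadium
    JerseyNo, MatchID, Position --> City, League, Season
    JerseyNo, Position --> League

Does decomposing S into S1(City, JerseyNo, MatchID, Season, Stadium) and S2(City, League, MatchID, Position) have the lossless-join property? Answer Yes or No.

Common attributes: {City, MatchID}; their closure is {City, MatchID}.
Neither S1 nor S2 is contained in that closure, so the decomposition is lossy.

No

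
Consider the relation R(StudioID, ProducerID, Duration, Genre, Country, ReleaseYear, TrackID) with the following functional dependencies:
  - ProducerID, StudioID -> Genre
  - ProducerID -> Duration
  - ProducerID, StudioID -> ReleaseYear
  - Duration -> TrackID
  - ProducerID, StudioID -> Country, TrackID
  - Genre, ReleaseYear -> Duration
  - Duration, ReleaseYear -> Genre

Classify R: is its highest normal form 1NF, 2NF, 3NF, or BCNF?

1NF

Candidate key: {ProducerID, StudioID}. Prime attributes: {ProducerID, StudioID}.
ProducerID -> Duration breaks BCNF: {ProducerID}⁺ = {Duration, ProducerID, TrackID}, so {ProducerID} is not a superkey.
ProducerID -> Duration has non-prime {Duration} on the right and a non-superkey on the left, so 3NF fails.
The proper key subset {ProducerID} of {ProducerID, StudioID} determines non-prime {Duration, TrackID}, so the relation is not even in 2NF.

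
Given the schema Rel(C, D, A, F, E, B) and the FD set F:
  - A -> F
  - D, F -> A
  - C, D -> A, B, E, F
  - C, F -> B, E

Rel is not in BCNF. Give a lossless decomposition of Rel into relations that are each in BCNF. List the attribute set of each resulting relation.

Candidate key of the original relation: {C, D}.
{A, B, C, D, E, F}: {A} determines {A, F} here but is not a superkey — split on A -> F, giving {A, F} and {A, B, C, D, E}.
{A, F} has no BCNF violation.
{A, B, C, D, E}: {A, C} determines {A, B, C, E} here but is not a superkey — split on A, C -> B, E, giving {A, B, C, E} and {A, C, D}.
{A, B, C, E} has no BCNF violation.
{A, C, D} has no BCNF violation.

{A, B, C, E}; {A, C, D}; {A, F}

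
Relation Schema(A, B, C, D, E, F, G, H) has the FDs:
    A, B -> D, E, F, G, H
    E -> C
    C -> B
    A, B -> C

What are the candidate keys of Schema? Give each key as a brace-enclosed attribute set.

{A} never appears on the right of any FD, so every key must include it.
{A, B}⁺ = {A, B, C, D, E, F, G, H} — all of the relation — so {A, B} is a candidate key.
{A, C}⁺ = {A, B, C, D, E, F, G, H} — all of the relation — so {A, C} is a candidate key.
{A, E}⁺ = {A, B, C, D, E, F, G, H} — all of the relation — so {A, E} is a candidate key.
These are minimal and exhaustive — every other superkey contains one of them.

{A, B}, {A, C}, {A, E}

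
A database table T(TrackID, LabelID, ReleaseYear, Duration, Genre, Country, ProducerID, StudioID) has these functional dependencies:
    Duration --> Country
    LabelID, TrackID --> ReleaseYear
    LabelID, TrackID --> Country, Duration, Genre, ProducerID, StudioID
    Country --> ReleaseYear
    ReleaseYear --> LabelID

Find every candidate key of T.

{Country, TrackID}, {Duration, TrackID}, {LabelID, TrackID}, {ReleaseYear, TrackID}

{TrackID} never appears on the right of any FD, so every key must include it.
{Country, TrackID}⁺ = {Country, Duration, Genre, LabelID, ProducerID, ReleaseYear, StudioID, TrackID} — all of the relation — so {Country, TrackID} is a candidate key.
{Duration, TrackID}⁺ = {Country, Duration, Genre, LabelID, ProducerID, ReleaseYear, StudioID, TrackID} — all of the relation — so {Duration, TrackID} is a candidate key.
{LabelID, TrackID}⁺ = {Country, Duration, Genre, LabelID, ProducerID, ReleaseYear, StudioID, TrackID} — all of the relation — so {LabelID, TrackID} is a candidate key.
{ReleaseYear, TrackID}⁺ = {Country, Duration, Genre, LabelID, ProducerID, ReleaseYear, StudioID, TrackID} — all of the relation — so {ReleaseYear, TrackID} is a candidate key.
These are minimal and exhaustive — every other superkey contains one of them.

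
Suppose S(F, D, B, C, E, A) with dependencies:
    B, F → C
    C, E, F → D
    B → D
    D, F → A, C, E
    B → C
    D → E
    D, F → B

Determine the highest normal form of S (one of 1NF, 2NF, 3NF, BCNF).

3NF

Candidate keys: {B, F}, {C, E, F}, {D, F}. Prime attributes: {B, C, D, E, F}.
For B → D we have {B}⁺ = {B, C, D, E}; {B} is not a superkey, so BCNF fails.
But every attribute on its right side ({D}) is prime, and the same holds for every other non-superkey FD, so 3NF still holds.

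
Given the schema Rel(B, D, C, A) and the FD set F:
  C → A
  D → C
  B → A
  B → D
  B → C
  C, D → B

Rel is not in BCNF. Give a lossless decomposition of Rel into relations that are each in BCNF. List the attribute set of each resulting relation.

Candidate keys of the original relation: {B}, {D}.
In {A, B, C, D}, {C} is not a superkey ({C}⁺ restricted to this set is {A, C}), so split on C → A into {A, C} and {B, C, D}.
{A, C} is in BCNF.
{B, C, D} is in BCNF.

{A, C}; {B, C, D}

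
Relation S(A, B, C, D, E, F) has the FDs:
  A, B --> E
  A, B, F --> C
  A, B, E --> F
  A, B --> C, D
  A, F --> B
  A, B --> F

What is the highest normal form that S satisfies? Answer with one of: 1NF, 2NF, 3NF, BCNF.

BCNF

Candidate keys: {A, B}, {A, F}. Prime attributes: {A, B, F}.
Each dependency's left side is a superkey — BCNF holds.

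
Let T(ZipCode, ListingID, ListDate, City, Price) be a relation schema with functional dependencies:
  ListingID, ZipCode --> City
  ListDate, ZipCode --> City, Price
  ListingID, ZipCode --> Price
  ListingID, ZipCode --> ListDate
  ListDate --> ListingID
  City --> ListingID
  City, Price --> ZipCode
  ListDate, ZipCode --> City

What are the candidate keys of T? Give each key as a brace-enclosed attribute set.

Closure of {City, Price} is {City, ListDate, ListingID, Price, ZipCode}, the whole schema; {City, Price} is a candidate key.
Closure of {City, ZipCode} is {City, ListDate, ListingID, Price, ZipCode}, the whole schema; {City, ZipCode} is a candidate key.
Closure of {ListDate, ZipCode} is {City, ListDate, ListingID, Price, ZipCode}, the whole schema; {ListDate, ZipCode} is a candidate key.
Closure of {ListingID, ZipCode} is {City, ListDate, ListingID, Price, ZipCode}, the whole schema; {ListingID, ZipCode} is a candidate key.
No proper subset of any of these is a key, and no other minimal superkey exists.

{City, Price}, {City, ZipCode}, {ListDate, ZipCode}, {ListingID, ZipCode}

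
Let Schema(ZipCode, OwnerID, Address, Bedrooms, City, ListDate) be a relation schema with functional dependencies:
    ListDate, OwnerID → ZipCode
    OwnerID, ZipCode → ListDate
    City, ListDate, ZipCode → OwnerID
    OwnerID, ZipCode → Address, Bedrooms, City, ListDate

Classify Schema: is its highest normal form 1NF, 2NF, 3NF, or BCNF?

BCNF

Candidate keys: {City, ListDate, ZipCode}, {ListDate, OwnerID}, {OwnerID, ZipCode}. Prime attributes: {City, ListDate, OwnerID, ZipCode}.
Each dependency's left side is a superkey — BCNF holds.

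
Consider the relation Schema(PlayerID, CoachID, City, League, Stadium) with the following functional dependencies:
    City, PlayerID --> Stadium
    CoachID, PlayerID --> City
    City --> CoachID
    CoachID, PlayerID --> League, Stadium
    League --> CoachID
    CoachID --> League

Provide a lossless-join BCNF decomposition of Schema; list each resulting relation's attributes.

Candidate keys of the original relation: {City, PlayerID}, {CoachID, PlayerID}, {League, PlayerID}.
{City, CoachID, League, PlayerID, Stadium}: {City} determines {City, CoachID, League} here but is not a superkey — split on City --> CoachID, League, giving {City, CoachID, League} and {City, PlayerID, Stadium}.
{City, CoachID, League}: {League} determines {CoachID, League} here but is not a superkey — split on League --> CoachID, giving {CoachID, League} and {City, League}.
{CoachID, League} has no BCNF violation.
{City, League} has no BCNF violation.
{City, PlayerID, Stadium} has no BCNF violation.

{City, League}; {City, PlayerID, Stadium}; {CoachID, League}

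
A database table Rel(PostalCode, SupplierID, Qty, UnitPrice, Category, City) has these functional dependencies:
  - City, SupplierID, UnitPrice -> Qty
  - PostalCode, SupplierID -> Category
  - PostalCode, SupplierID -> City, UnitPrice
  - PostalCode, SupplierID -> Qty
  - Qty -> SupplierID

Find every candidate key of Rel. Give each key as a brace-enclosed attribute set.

{PostalCode, Qty}, {PostalCode, SupplierID}

{PostalCode} never appears on the right of any FD, so every key must include it.
{PostalCode, Qty} is a candidate key since {PostalCode, Qty}⁺ = {Category, City, PostalCode, Qty, SupplierID, UnitPrice} covers every attribute.
{PostalCode, SupplierID} is a candidate key since {PostalCode, SupplierID}⁺ = {Category, City, PostalCode, Qty, SupplierID, UnitPrice} covers every attribute.
These are minimal and exhaustive — every other superkey contains one of them.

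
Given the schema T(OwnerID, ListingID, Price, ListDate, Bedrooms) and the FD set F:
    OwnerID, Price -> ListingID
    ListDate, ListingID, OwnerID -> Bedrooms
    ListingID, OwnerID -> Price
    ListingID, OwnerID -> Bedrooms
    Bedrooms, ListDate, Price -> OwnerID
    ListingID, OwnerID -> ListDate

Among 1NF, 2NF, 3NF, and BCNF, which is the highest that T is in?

Candidate keys: {Bedrooms, ListDate, Price}, {ListingID, OwnerID}, {OwnerID, Price}. Prime attributes: {Bedrooms, ListDate, ListingID, OwnerID, Price}.
The left-hand side of every FD is a superkey, so BCNF is satisfied.

BCNF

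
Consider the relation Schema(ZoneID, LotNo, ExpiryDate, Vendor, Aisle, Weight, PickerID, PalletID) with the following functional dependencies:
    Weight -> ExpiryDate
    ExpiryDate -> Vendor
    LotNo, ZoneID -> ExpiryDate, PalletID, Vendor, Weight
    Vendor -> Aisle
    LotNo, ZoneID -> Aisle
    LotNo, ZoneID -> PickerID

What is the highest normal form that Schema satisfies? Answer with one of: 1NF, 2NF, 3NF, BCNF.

2NF

Candidate key: {LotNo, ZoneID}. Prime attributes: {LotNo, ZoneID}.
For Weight -> ExpiryDate we have {Weight}⁺ = {Aisle, ExpiryDate, Vendor, Weight}; {Weight} is not a superkey, so BCNF fails.
Because {ExpiryDate} is non-prime and the left side of Weight -> ExpiryDate is not a superkey, the relation is not in 3NF.
Checking every proper subset of each key, none determines a non-prime attribute — 2NF is satisfied.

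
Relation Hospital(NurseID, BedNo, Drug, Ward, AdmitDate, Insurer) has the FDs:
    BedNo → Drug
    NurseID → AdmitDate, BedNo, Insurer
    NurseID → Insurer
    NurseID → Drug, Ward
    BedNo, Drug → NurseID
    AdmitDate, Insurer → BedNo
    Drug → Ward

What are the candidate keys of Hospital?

{BedNo} is a candidate key since {BedNo}⁺ = {AdmitDate, BedNo, Drug, Insurer, NurseID, Ward} covers every attribute.
{NurseID} is a candidate key since {NurseID}⁺ = {AdmitDate, BedNo, Drug, Insurer, NurseID, Ward} covers every attribute.
{AdmitDate, Insurer} is a candidate key since {AdmitDate, Insurer}⁺ = {AdmitDate, BedNo, Drug, Insurer, NurseID, Ward} covers every attribute.
These are minimal and exhaustive — every other superkey contains one of them.

{AdmitDate, Insurer}, {BedNo}, {NurseID}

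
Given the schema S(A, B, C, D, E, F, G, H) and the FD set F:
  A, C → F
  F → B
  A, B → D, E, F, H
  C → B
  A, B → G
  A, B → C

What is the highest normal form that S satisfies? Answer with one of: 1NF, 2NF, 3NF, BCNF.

3NF

Candidate keys: {A, B}, {A, C}, {A, F}. Prime attributes: {A, B, C, F}.
F → B breaks BCNF: {F}⁺ = {B, F}, so {F} is not a superkey.
But every attribute on its right side ({B}) is prime, and the same holds for every other non-superkey FD, so 3NF still holds.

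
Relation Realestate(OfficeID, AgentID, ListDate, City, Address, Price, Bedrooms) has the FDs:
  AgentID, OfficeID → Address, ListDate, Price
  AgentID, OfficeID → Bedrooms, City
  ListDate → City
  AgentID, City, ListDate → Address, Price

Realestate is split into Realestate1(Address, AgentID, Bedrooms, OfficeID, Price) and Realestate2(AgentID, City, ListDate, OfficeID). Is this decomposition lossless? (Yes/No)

Yes

Realestate1 ∩ Realestate2 = {AgentID, OfficeID}; its closure under F is {Address, AgentID, Bedrooms, City, ListDate, OfficeID, Price}.
Since Realestate1 ⊆ {Address, AgentID, Bedrooms, City, ListDate, OfficeID, Price}, the intersection is a superkey of Realestate1; the decomposition is lossless.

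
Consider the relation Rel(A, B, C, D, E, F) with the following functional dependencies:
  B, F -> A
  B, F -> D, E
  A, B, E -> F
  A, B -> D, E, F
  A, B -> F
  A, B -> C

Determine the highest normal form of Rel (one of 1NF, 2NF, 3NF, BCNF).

BCNF

Candidate keys: {A, B}, {B, F}. Prime attributes: {A, B, F}.
The left-hand side of every FD is a superkey, so BCNF is satisfied.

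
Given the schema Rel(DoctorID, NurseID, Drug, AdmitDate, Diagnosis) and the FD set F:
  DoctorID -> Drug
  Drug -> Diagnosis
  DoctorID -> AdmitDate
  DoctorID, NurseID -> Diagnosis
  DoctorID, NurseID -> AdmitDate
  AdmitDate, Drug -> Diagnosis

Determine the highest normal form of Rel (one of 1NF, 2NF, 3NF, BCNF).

1NF

Candidate key: {DoctorID, NurseID}. Prime attributes: {DoctorID, NurseID}.
DoctorID -> Drug: {DoctorID}⁺ = {AdmitDate, Diagnosis, DoctorID, Drug}, which is not all of the attributes, so the left side is not a superkey — BCNF is violated.
Because {Drug} is non-prime and the left side of DoctorID -> Drug is not a superkey, the relation is not in 3NF.
Since {DoctorID} ⊂ {DoctorID, NurseID} and {DoctorID}⁺ ⊇ {AdmitDate, Diagnosis, Drug} with {AdmitDate, Diagnosis, Drug} non-prime, there is a partial dependency; 2NF fails.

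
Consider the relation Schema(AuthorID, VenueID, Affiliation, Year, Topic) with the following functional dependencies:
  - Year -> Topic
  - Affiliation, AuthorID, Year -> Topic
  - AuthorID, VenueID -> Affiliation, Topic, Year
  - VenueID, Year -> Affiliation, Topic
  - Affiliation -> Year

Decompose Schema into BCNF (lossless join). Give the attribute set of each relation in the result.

{Affiliation, VenueID}; {Affiliation, Year}; {AuthorID, VenueID, Year}; {Topic, Year}

Candidate key of the original relation: {AuthorID, VenueID}.
{Affiliation, AuthorID, Topic, VenueID, Year}: {Year} determines {Topic, Year} here but is not a superkey — split on Year -> Topic, giving {Topic, Year} and {Affiliation, AuthorID, VenueID, Year}.
{Topic, Year} is in BCNF.
{Affiliation, AuthorID, VenueID, Year}: {VenueID, Year} determines {Affiliation, VenueID, Year} here but is not a superkey — split on VenueID, Year -> Affiliation, giving {Affiliation, VenueID, Year} and {AuthorID, VenueID, Year}.
{Affiliation, VenueID, Year}: {Affiliation} determines {Affiliation, Year} here but is not a superkey — split on Affiliation -> Year, giving {Affiliation, Year} and {Affiliation, VenueID}.
{Affiliation, Year} is in BCNF.
{Affiliation, VenueID} is in BCNF.
{AuthorID, VenueID, Year} is in BCNF.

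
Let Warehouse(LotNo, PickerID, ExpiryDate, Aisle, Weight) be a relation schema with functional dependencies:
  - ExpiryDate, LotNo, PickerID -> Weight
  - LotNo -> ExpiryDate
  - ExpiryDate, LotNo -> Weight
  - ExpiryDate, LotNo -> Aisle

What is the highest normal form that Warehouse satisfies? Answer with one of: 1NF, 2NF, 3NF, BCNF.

1NF

Candidate key: {LotNo, PickerID}. Prime attributes: {LotNo, PickerID}.
For LotNo -> ExpiryDate we have {LotNo}⁺ = {Aisle, ExpiryDate, LotNo, Weight}; {LotNo} is not a superkey, so BCNF fails.
Because {ExpiryDate} is non-prime and the left side of LotNo -> ExpiryDate is not a superkey, the relation is not in 3NF.
Since {LotNo} ⊂ {LotNo, PickerID} and {LotNo}⁺ ⊇ {Aisle, ExpiryDate, Weight} with {Aisle, ExpiryDate, Weight} non-prime, there is a partial dependency; 2NF fails.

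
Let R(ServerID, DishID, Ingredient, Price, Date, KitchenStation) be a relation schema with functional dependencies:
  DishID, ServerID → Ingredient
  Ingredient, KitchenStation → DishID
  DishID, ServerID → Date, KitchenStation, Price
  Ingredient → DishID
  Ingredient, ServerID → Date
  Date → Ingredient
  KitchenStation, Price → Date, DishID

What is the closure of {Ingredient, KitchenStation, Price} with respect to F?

{Date, DishID, Ingredient, KitchenStation, Price}

Start with {Ingredient, KitchenStation, Price}.
Ingredient, KitchenStation → DishID applies; add {DishID} → now {DishID, Ingredient, KitchenStation, Price}.
KitchenStation, Price → Date, DishID applies; add {Date} → now {Date, DishID, Ingredient, KitchenStation, Price}.
No further FD applies.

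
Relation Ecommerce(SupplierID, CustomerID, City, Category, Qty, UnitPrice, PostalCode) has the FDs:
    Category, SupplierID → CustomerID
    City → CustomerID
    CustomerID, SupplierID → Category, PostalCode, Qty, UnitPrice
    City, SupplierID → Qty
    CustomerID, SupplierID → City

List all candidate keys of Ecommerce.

No FD produces {SupplierID}, so it must be in every candidate key.
{Category, SupplierID}⁺ = {Category, City, CustomerID, PostalCode, Qty, SupplierID, UnitPrice}, which is every attribute, so {Category, SupplierID} is a candidate key.
{City, SupplierID}⁺ = {Category, City, CustomerID, PostalCode, Qty, SupplierID, UnitPrice}, which is every attribute, so {City, SupplierID} is a candidate key.
{CustomerID, SupplierID}⁺ = {Category, City, CustomerID, PostalCode, Qty, SupplierID, UnitPrice}, which is every attribute, so {CustomerID, SupplierID} is a candidate key.
These are minimal and exhaustive — every other superkey contains one of them.

{Category, SupplierID}, {City, SupplierID}, {CustomerID, SupplierID}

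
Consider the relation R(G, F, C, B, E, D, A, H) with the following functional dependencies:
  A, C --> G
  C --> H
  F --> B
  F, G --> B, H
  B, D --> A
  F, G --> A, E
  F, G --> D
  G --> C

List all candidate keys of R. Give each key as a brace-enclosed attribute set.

{A, C, F}, {C, D, F}, {F, G}

Attributes never on any right-hand side: {F} — every candidate key must contain it.
{F, G} is a candidate key since {F, G}⁺ = {A, B, C, D, E, F, G, H} covers every attribute.
{A, C, F} is a candidate key since {A, C, F}⁺ = {A, B, C, D, E, F, G, H} covers every attribute.
{C, D, F} is a candidate key since {C, D, F}⁺ = {A, B, C, D, E, F, G, H} covers every attribute.
Any other superkey properly contains one of these, so there are no further candidate keys.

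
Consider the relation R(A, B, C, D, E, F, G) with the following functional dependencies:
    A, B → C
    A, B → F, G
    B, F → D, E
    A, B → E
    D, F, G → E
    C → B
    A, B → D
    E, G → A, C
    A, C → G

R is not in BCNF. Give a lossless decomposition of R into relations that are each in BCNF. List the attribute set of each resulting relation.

{A, C, F, G}; {B, C}; {B, D, E, F}

Candidate keys of the original relation: {A, B}, {A, C}, {B, F, G}, {C, F, G}, {D, F, G}, {E, G}.
{A, B, C, D, E, F, G}: {B, F} determines {B, D, E, F} here but is not a superkey — split on B, F → D, E, giving {B, D, E, F} and {A, B, C, F, G}.
{B, D, E, F}: every determinant is a superkey — BCNF.
{A, B, C, F, G}: {C} determines {B, C} here but is not a superkey — split on C → B, giving {B, C} and {A, C, F, G}.
{B, C}: every determinant is a superkey — BCNF.
{A, C, F, G}: every determinant is a superkey — BCNF.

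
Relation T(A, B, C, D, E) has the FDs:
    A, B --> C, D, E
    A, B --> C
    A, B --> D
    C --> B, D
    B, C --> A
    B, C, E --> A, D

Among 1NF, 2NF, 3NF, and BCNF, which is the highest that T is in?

BCNF

Candidate keys: {A, B}, {C}. Prime attributes: {A, B, C}.
The left-hand side of every FD is a superkey, so BCNF is satisfied.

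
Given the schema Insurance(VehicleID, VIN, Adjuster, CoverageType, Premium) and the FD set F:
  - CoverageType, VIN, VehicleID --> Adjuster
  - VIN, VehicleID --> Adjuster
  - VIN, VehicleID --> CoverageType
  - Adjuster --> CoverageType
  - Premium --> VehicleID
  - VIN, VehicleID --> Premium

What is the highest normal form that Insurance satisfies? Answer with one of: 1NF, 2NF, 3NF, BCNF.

2NF

Candidate keys: {Premium, VIN}, {VIN, VehicleID}. Prime attributes: {Premium, VIN, VehicleID}.
Adjuster --> CoverageType breaks BCNF: {Adjuster}⁺ = {Adjuster, CoverageType}, so {Adjuster} is not a superkey.
Adjuster --> CoverageType determines the non-prime attribute {CoverageType} from a non-superkey — 3NF is violated.
No non-prime attribute depends on a proper subset of any candidate key, so 2NF holds.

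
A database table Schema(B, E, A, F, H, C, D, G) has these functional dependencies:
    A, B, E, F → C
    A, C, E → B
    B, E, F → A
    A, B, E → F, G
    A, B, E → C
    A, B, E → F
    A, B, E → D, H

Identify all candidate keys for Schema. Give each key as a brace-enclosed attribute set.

{A, B, E}, {A, C, E}, {B, E, F}

Attributes never on any right-hand side: {E} — every candidate key must contain it.
{A, B, E} is a candidate key since {A, B, E}⁺ = {A, B, C, D, E, F, G, H} covers every attribute.
{A, C, E} is a candidate key since {A, C, E}⁺ = {A, B, C, D, E, F, G, H} covers every attribute.
{B, E, F} is a candidate key since {B, E, F}⁺ = {A, B, C, D, E, F, G, H} covers every attribute.
No proper subset of any of these is a key, and no other minimal superkey exists.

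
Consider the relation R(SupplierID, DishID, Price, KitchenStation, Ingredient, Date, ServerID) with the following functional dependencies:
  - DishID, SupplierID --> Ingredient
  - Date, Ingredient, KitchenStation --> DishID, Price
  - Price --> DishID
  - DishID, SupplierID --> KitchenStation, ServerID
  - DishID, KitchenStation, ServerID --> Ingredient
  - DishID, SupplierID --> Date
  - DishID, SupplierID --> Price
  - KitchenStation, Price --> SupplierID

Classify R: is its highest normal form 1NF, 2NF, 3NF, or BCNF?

Candidate keys: {Date, DishID, KitchenStation, ServerID}, {Date, Ingredient, KitchenStation}, {DishID, SupplierID}, {KitchenStation, Price}, {Price, SupplierID}. Prime attributes: {Date, DishID, Ingredient, KitchenStation, Price, ServerID, SupplierID}.
For Price --> DishID we have {Price}⁺ = {DishID, Price}; {Price} is not a superkey, so BCNF fails.
But every attribute on its right side ({DishID}) is prime, and the same holds for every other non-superkey FD, so 3NF still holds.

3NF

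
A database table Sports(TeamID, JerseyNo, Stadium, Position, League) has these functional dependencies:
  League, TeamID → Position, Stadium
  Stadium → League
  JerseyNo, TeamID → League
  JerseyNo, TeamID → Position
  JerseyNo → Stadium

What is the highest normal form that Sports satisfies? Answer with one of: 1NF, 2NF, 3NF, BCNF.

1NF

Candidate key: {JerseyNo, TeamID}. Prime attributes: {JerseyNo, TeamID}.
League, TeamID → Position, Stadium breaks BCNF: {League, TeamID}⁺ = {League, Position, Stadium, TeamID}, so {League, TeamID} is not a superkey.
League, TeamID → Position, Stadium has non-prime {Position, Stadium} on the right and a non-superkey on the left, so 3NF fails.
{JerseyNo} is a proper subset of the key {JerseyNo, TeamID}, and {JerseyNo}⁺ contains the non-prime attributes {League, Stadium} — a partial dependency, so 2NF is violated.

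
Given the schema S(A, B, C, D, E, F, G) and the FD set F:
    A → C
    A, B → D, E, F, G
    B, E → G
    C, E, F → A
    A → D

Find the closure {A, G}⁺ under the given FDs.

{A, C, D, G}

Start with {A, G}.
A → C applies; add {C} → now {A, C, G}.
A → D applies; add {D} → now {A, C, D, G}.
No further FD applies.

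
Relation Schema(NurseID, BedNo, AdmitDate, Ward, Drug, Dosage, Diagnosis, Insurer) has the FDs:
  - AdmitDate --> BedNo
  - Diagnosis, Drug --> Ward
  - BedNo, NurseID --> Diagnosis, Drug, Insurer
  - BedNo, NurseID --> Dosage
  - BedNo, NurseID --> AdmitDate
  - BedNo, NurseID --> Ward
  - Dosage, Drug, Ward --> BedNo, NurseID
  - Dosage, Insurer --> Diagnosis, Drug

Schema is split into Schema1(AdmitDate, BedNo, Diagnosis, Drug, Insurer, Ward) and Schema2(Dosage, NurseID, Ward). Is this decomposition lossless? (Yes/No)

No

Schema1 ∩ Schema2 = {Ward}; its closure under F is {Ward}.
The closure covers neither Schema1 nor Schema2 entirely; the join is not lossless.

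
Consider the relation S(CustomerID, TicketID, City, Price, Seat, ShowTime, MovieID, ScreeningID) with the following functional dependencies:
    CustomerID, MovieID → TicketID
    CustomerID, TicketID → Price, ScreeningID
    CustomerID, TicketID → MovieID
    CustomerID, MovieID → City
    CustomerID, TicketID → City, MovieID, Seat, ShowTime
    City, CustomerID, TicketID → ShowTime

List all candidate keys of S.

{CustomerID} never appears on the right of any FD, so every key must include it.
Closure of {CustomerID, MovieID} is {City, CustomerID, MovieID, Price, ScreeningID, Seat, ShowTime, TicketID}, the whole schema; {CustomerID, MovieID} is a candidate key.
Closure of {CustomerID, TicketID} is {City, CustomerID, MovieID, Price, ScreeningID, Seat, ShowTime, TicketID}, the whole schema; {CustomerID, TicketID} is a candidate key.
These are minimal and exhaustive — every other superkey contains one of them.

{CustomerID, MovieID}, {CustomerID, TicketID}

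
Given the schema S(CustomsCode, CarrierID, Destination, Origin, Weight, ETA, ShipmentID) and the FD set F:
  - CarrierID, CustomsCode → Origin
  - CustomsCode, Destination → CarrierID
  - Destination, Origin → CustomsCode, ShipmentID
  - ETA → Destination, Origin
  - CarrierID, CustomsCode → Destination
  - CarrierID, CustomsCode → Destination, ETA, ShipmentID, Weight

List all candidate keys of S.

Closure of {ETA} is {CarrierID, CustomsCode, Destination, ETA, Origin, ShipmentID, Weight}, the whole schema; {ETA} is a candidate key.
Closure of {CarrierID, CustomsCode} is {CarrierID, CustomsCode, Destination, ETA, Origin, ShipmentID, Weight}, the whole schema; {CarrierID, CustomsCode} is a candidate key.
Closure of {CustomsCode, Destination} is {CarrierID, CustomsCode, Destination, ETA, Origin, ShipmentID, Weight}, the whole schema; {CustomsCode, Destination} is a candidate key.
Closure of {Destination, Origin} is {CarrierID, CustomsCode, Destination, ETA, Origin, ShipmentID, Weight}, the whole schema; {Destination, Origin} is a candidate key.
No proper subset of any of these is a key, and no other minimal superkey exists.

{CarrierID, CustomsCode}, {CustomsCode, Destination}, {Destination, Origin}, {ETA}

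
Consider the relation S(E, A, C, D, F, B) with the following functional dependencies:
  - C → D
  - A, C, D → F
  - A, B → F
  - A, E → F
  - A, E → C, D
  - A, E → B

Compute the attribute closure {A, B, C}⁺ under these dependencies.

{A, B, C, D, F}

Start with {A, B, C}.
C → D applies; add {D} → now {A, B, C, D}.
A, C, D → F applies; add {F} → now {A, B, C, D, F}.
No further FD applies.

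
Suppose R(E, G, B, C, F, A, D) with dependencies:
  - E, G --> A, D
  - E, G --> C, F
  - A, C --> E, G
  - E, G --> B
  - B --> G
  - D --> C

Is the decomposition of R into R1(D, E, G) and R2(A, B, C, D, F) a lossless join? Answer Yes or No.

No

Common attributes: {D}; their closure is {C, D}.
Neither R1 nor R2 is contained in that closure, so the decomposition is lossy.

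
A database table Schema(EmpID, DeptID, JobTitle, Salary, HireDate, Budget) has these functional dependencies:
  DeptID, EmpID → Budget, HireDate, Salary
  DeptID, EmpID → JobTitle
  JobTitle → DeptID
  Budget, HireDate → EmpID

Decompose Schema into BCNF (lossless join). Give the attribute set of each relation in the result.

{Budget, EmpID, HireDate}; {Budget, HireDate, JobTitle, Salary}; {DeptID, JobTitle}

Candidate keys of the original relation: {Budget, DeptID, HireDate}, {Budget, HireDate, JobTitle}, {DeptID, EmpID}, {EmpID, JobTitle}.
Within {Budget, DeptID, EmpID, HireDate, JobTitle, Salary}: {JobTitle}⁺ ∩ {Budget, DeptID, EmpID, HireDate, JobTitle, Salary} = {DeptID, JobTitle}, not the whole set, so JobTitle → DeptID violates BCNF; decompose into {DeptID, JobTitle} and {Budget, EmpID, HireDate, JobTitle, Salary}.
{DeptID, JobTitle} has no BCNF violation.
Within {Budget, EmpID, HireDate, JobTitle, Salary}: {Budget, HireDate}⁺ ∩ {Budget, EmpID, HireDate, JobTitle, Salary} = {Budget, EmpID, HireDate}, not the whole set, so Budget, HireDate → EmpID violates BCNF; decompose into {Budget, EmpID, HireDate} and {Budget, HireDate, JobTitle, Salary}.
{Budget, EmpID, HireDate} has no BCNF violation.
{Budget, HireDate, JobTitle, Salary} has no BCNF violation.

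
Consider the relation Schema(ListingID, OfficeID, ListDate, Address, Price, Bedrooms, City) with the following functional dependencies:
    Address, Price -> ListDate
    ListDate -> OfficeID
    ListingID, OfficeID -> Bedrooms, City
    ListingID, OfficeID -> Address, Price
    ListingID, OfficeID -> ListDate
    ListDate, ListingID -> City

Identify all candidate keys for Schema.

No FD produces {ListingID}, so it must be in every candidate key.
{ListDate, ListingID} is a candidate key since {ListDate, ListingID}⁺ = {Address, Bedrooms, City, ListDate, ListingID, OfficeID, Price} covers every attribute.
{ListingID, OfficeID} is a candidate key since {ListingID, OfficeID}⁺ = {Address, Bedrooms, City, ListDate, ListingID, OfficeID, Price} covers every attribute.
{Address, ListingID, Price} is a candidate key since {Address, ListingID, Price}⁺ = {Address, Bedrooms, City, ListDate, ListingID, OfficeID, Price} covers every attribute.
No proper subset of any of these is a key, and no other minimal superkey exists.

{Address, ListingID, Price}, {ListDate, ListingID}, {ListingID, OfficeID}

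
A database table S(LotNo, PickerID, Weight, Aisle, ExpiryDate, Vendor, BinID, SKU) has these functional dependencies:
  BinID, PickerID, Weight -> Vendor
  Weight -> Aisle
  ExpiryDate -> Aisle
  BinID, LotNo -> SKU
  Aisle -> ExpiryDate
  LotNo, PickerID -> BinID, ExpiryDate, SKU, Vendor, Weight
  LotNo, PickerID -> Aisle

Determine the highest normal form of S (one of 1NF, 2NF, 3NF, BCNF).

2NF

Candidate key: {LotNo, PickerID}. Prime attributes: {LotNo, PickerID}.
BinID, PickerID, Weight -> Vendor: {BinID, PickerID, Weight}⁺ = {Aisle, BinID, ExpiryDate, PickerID, Vendor, Weight}, which is not all of the attributes, so the left side is not a superkey — BCNF is violated.
Because {Vendor} is non-prime and the left side of BinID, PickerID, Weight -> Vendor is not a superkey, the relation is not in 3NF.
No non-prime attribute depends on a proper subset of any candidate key, so 2NF holds.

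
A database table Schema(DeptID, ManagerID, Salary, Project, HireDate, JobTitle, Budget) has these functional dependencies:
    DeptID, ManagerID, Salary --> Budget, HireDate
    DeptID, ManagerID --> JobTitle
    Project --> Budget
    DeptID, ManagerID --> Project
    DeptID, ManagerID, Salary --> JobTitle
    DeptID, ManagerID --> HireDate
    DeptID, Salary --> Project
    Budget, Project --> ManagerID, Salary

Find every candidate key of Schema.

{DeptID, ManagerID}, {DeptID, Project}, {DeptID, Salary}

No FD produces {DeptID}, so it must be in every candidate key.
{DeptID, ManagerID}⁺ = {Budget, DeptID, HireDate, JobTitle, ManagerID, Project, Salary}, which is every attribute, so {DeptID, ManagerID} is a candidate key.
{DeptID, Project}⁺ = {Budget, DeptID, HireDate, JobTitle, ManagerID, Project, Salary}, which is every attribute, so {DeptID, Project} is a candidate key.
{DeptID, Salary}⁺ = {Budget, DeptID, HireDate, JobTitle, ManagerID, Project, Salary}, which is every attribute, so {DeptID, Salary} is a candidate key.
Any other superkey properly contains one of these, so there are no further candidate keys.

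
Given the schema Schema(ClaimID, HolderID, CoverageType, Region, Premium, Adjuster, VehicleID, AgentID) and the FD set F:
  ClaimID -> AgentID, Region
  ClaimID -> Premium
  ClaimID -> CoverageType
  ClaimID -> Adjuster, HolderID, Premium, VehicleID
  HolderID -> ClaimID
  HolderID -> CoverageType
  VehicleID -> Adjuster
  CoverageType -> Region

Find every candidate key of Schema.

{ClaimID}⁺ = {Adjuster, AgentID, ClaimID, CoverageType, HolderID, Premium, Region, VehicleID} — all of the relation — so {ClaimID} is a candidate key.
{HolderID}⁺ = {Adjuster, AgentID, ClaimID, CoverageType, HolderID, Premium, Region, VehicleID} — all of the relation — so {HolderID} is a candidate key.
Any other superkey properly contains one of these, so there are no further candidate keys.

{ClaimID}, {HolderID}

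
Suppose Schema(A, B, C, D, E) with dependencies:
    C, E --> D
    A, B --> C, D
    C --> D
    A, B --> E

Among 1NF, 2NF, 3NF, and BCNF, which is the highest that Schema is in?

2NF

Candidate key: {A, B}. Prime attributes: {A, B}.
C, E --> D: {C, E}⁺ = {C, D, E}, which is not all of the attributes, so the left side is not a superkey — BCNF is violated.
Because {D} is non-prime and the left side of C, E --> D is not a superkey, the relation is not in 3NF.
Checking every proper subset of each key, none determines a non-prime attribute — 2NF is satisfied.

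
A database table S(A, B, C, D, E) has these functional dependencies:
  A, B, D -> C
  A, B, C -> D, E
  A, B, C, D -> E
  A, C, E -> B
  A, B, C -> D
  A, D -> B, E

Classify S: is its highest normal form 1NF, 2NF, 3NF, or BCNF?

BCNF

Candidate keys: {A, B, C}, {A, C, E}, {A, D}. Prime attributes: {A, B, C, D, E}.
Every FD has a superkey on the left, so the relation is in BCNF.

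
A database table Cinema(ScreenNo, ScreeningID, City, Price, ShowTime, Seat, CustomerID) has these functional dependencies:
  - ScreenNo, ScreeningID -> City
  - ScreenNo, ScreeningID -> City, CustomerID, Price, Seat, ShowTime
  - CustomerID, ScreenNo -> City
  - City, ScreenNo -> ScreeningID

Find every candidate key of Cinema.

No FD produces {ScreenNo}, so it must be in every candidate key.
{City, ScreenNo}⁺ = {City, CustomerID, Price, ScreenNo, ScreeningID, Seat, ShowTime}, which is every attribute, so {City, ScreenNo} is a candidate key.
{CustomerID, ScreenNo}⁺ = {City, CustomerID, Price, ScreenNo, ScreeningID, Seat, ShowTime}, which is every attribute, so {CustomerID, ScreenNo} is a candidate key.
{ScreenNo, ScreeningID}⁺ = {City, CustomerID, Price, ScreenNo, ScreeningID, Seat, ShowTime}, which is every attribute, so {ScreenNo, ScreeningID} is a candidate key.
Any other superkey properly contains one of these, so there are no further candidate keys.

{City, ScreenNo}, {CustomerID, ScreenNo}, {ScreenNo, ScreeningID}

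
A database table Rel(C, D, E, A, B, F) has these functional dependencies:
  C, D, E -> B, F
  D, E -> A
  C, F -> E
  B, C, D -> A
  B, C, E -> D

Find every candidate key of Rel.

Attributes never on any right-hand side: {C} — every candidate key must contain it.
{B, C, E} is a candidate key since {B, C, E}⁺ = {A, B, C, D, E, F} covers every attribute.
{B, C, F} is a candidate key since {B, C, F}⁺ = {A, B, C, D, E, F} covers every attribute.
{C, D, E} is a candidate key since {C, D, E}⁺ = {A, B, C, D, E, F} covers every attribute.
{C, D, F} is a candidate key since {C, D, F}⁺ = {A, B, C, D, E, F} covers every attribute.
No proper subset of any of these is a key, and no other minimal superkey exists.

{B, C, E}, {B, C, F}, {C, D, E}, {C, D, F}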